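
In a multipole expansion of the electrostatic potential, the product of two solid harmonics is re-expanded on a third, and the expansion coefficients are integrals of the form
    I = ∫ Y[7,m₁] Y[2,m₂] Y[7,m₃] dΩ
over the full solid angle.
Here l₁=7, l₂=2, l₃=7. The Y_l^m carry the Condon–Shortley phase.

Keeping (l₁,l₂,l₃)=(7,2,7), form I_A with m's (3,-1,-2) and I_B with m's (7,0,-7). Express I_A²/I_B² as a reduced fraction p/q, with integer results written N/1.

l's match ⇒ only the (l;m) 3-j factors differ between A and B.
A: triangle coeff Δ(7,2,7) = 1/185640; Σ_t [0,1]: t=0:+1/1935360 t=1:−1/4354560 = 1/3483648; (3j)²=125/12376 [(7 2 7; 3 -1 -2)], sign=-1
B: triangle coeff Δ(7,2,7) = 1/185640; Σ_t [0,0]: t=0:+1/1916006400 = 1/1916006400; (3j)²=91/2040 [(7 2 7; 7 0 -7)], sign=+1
I_A²/I_B² = (125/12376)/(91/2040) = 1875/8281

1875/8281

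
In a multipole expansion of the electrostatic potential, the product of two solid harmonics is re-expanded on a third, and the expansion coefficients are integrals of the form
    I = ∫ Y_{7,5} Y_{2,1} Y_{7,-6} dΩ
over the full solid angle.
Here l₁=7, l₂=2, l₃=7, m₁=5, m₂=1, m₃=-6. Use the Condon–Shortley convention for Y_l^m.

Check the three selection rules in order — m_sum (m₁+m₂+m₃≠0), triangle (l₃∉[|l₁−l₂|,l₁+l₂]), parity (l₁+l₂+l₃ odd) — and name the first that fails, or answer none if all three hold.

none

m₁+m₂+m₃ = 5 + 1 − 6 = 0  ✓
triangle: |7−2|=5 ≤ l₃=7 ≤ 7+2=9  ✓
parity: l₁+l₂+l₃ = 16 is even  ✓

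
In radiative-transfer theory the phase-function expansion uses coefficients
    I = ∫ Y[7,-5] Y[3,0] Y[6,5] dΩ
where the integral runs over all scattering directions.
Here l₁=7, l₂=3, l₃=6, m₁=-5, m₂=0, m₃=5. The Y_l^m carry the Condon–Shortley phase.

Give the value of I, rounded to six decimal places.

m-sum 0 ✓  L=16 even ✓  4≤6≤10 ✓
Π(2lᵢ+1) = 15×7×13 = 1365
triangle coeff Δ(7,3,6) = 1/2042040
Σ_t [1,3]: t=1:−1/207360 t=2:+1/57600 t=3:−1/207360 = 1/129600
(3j)²=168/12155 [(7 3 6; 0 0 0)], sign=+1
Σ_t [2,3]: t=2:+1/14515200 t=3:−1/4354560 = -1/6220800
(3j)²=77/4420 [(7 3 6; -5 0 5)], sign=+1
⇒ 4πI² = 6174/18785
I = (+1)√(6174/18785/(4π)) = 0.16172337

0.161723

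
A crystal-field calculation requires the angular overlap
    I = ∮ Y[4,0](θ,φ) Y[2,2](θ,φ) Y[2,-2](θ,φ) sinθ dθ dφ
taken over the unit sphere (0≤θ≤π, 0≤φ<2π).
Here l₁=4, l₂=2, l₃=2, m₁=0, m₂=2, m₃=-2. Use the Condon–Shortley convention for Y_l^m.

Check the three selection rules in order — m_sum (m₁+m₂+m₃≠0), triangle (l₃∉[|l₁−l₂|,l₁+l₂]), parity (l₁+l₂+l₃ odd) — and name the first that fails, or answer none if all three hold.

m₁+m₂+m₃ = 0 + 2 − 2 = 0  ✓
triangle: |4−2|=2 ≤ l₃=2 ≤ 4+2=6  ✓
parity: l₁+l₂+l₃ = 8 is even  ✓

none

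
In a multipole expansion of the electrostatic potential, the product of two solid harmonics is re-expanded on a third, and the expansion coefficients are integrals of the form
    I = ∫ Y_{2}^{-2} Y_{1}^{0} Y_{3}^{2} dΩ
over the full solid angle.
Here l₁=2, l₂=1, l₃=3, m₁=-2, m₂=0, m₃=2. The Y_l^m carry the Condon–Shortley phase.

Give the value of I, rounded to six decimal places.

Rules hold: Σm=0, L=6 even, 1≤3≤3.
N = 5·3·7 = 105
Δ = 0!·4!·2!/7! = 1/105
Racah Σ t=0..0: t=0:+1/4 = 1/4
⇒ 3j(2 1 3; 0 0 0)² = 3/35, sgn -1
Racah Σ t=0..0: t=0:+1/24 = 1/24
⇒ 3j(2 1 3; -2 0 2)² = 1/21, sgn -1
4πI² = N·(3j₀)²·(3jₘ)² = 3/7
I = +1·√(0.428571/4π) = 0.18467439

0.184674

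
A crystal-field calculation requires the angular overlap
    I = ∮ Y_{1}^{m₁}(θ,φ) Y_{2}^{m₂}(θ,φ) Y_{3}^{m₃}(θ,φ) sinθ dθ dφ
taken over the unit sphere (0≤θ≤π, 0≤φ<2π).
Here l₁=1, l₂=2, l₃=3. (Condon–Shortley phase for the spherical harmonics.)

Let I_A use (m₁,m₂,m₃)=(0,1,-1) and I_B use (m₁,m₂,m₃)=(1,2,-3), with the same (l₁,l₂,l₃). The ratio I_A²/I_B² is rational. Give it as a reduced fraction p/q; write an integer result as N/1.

Shared (l₁,l₂,l₃)=(1,2,3): N and (l;000)² cancel in I_A²/I_B².
A: Δ = 0!·2!·4!/7! = 1/105; Racah Σ t=0..0: t=0:+1/6 = 1/6; ⇒ 3j(1 2 3; 0 1 -1)² = 8/105, sgn +1
B: Δ = 0!·2!·4!/7! = 1/105; Racah Σ t=0..0: t=0:+1/48 = 1/48; ⇒ 3j(1 2 3; 1 2 -3)² = 1/7, sgn +1
I_A²/I_B² = (8/105)/(1/7) = 8/15

8/15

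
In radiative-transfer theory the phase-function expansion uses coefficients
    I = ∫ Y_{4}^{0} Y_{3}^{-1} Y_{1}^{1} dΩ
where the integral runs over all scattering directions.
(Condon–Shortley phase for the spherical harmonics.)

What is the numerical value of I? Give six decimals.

Rules hold: Σm=0, L=8 even, 1≤1≤7.
N = 9·7·3 = 189
Δ = 6!·2!·0!/9! = 1/252
Racah Σ t=3..3: t=3:−1/36 = -1/36
⇒ 3j(4 3 1; 0 0 0)² = 4/63, sgn +1
Racah Σ t=2..2: t=2:+1/96 = 1/96
⇒ 3j(4 3 1; 0 -1 1)² = 1/42, sgn +1
4πI² = N·(3j₀)²·(3jₘ)² = 2/7
I = +1·√(0.285714/4π) = 0.15078601

0.150786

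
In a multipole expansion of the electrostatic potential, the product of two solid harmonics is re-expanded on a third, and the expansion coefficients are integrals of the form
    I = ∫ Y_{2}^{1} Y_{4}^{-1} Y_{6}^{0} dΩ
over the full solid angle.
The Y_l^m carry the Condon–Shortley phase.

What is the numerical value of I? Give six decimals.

0.174223

Rules hold: Σm=0, L=12 even, 2≤6≤6.
N = 5·9·13 = 585
Δ = 0!·4!·8!/13! = 1/6435
Racah Σ t=0..0: t=0:+1/2304 = 1/2304
⇒ 3j(2 4 6; 0 0 0)² = 5/143, sgn +1
Racah Σ t=0..0: t=0:+1/4320 = 1/4320
⇒ 3j(2 4 6; 1 -1 0)² = 8/429, sgn +1
4πI² = N·(3j₀)²·(3jₘ)² = 600/1573
I = +1·√(0.381437/4π) = 0.17422334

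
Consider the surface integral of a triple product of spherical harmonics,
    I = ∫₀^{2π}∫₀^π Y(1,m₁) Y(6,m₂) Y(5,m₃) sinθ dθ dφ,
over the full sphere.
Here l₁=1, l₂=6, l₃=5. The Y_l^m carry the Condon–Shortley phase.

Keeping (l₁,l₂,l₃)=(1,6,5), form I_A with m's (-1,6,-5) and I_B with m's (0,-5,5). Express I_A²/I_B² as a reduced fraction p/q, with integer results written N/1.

l's match ⇒ only the (l;m) 3-j factors differ between A and B.
A: triangle coeff Δ(1,6,5) = 1/858; Σ_t [2,2]: t=2:+1/7257600 = 1/7257600; (3j)²=1/13 [(1 6 5; -1 6 -5)], sign=+1
B: triangle coeff Δ(1,6,5) = 1/858; Σ_t [1,1]: t=1:−1/3628800 = -1/3628800; (3j)²=1/78 [(1 6 5; 0 -5 5)], sign=-1
I_A²/I_B² = (1/13)/(1/78) = 6/1

6/1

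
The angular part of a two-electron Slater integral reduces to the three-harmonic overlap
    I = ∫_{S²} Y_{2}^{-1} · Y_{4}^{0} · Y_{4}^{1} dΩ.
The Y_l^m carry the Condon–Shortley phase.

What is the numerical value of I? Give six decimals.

-0.044869

Rules hold: Σm=0, L=10 even, 2≤4≤6.
N = 5·9·9 = 405
Δ = 2!·2!·6!/11! = 1/13860
Racah Σ t=0..2: t=0:+1/192 t=1:−1/36 t=2:+1/192 = -5/288
⇒ 3j(2 4 4; 0 0 0)² = 20/693, sgn -1
Racah Σ t=1..2: t=1:−1/72 t=2:+1/96 = -1/288
⇒ 3j(2 4 4; -1 0 1)² = 1/462, sgn +1
4πI² = N·(3j₀)²·(3jₘ)² = 150/5929
I = -1·√(0.0252994/4π) = -0.04486937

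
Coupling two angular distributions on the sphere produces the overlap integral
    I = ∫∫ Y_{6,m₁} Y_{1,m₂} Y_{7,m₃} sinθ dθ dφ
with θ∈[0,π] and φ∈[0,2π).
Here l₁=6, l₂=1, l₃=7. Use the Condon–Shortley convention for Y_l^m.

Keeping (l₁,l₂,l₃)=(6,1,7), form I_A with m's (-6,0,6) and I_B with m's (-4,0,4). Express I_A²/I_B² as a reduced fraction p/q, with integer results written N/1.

Same 6,1,7: normalisation and zero-m 3j drop out of the ratio.
A: Δ: 0! 12! 2! / 15! → 1/1365; sum: t=0:+1/479001600 = 1/479001600; 3j²(6 1 7; -6 0 6) = Δ·Π!·Σ² = 1/105  (sign -1)
B: Δ: 0! 12! 2! / 15! → 1/1365; sum: t=0:+1/7257600 = 1/7257600; 3j²(6 1 7; -4 0 4) = Δ·Π!·Σ² = 11/455  (sign -1)
I_A²/I_B² = (1/105)/(11/455) = 13/33

13/33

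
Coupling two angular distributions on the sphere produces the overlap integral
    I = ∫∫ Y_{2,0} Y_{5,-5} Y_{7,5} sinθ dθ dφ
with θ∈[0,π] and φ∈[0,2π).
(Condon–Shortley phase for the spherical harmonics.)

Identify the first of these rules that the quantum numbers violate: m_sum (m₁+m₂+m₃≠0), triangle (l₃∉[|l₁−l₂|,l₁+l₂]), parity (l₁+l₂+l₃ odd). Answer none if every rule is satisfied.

m₁+m₂+m₃ = 0 − 5 + 5 = 0  ✓
triangle: |2−5|=3 ≤ l₃=7 ≤ 2+5=7  ✓
parity: l₁+l₂+l₃ = 14 is even  ✓

none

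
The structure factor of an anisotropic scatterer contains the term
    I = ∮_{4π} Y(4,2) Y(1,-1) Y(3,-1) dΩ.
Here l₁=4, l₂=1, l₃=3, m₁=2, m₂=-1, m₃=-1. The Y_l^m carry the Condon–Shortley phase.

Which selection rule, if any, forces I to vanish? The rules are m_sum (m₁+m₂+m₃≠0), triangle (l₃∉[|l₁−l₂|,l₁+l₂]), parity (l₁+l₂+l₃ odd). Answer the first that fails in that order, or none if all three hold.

azimuthal sum: 2 − 1 − 1 = 0  ✓
3 ≤ 3 ≤ 5 (triangle on l)  ✓
L = 4 + 1 + 3 = 8 (even)  ✓

none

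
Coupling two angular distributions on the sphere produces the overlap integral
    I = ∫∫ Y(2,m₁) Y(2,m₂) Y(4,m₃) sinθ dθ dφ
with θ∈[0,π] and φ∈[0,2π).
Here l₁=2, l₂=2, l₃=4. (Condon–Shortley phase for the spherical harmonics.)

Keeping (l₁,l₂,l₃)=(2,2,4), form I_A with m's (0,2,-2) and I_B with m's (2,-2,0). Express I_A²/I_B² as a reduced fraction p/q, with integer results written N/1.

Shared (l₁,l₂,l₃)=(2,2,4): N and (l;000)² cancel in I_A²/I_B².
A: Δ = 0!·4!·4!/9! = 1/630; Racah Σ t=0..0: t=0:+1/96 = 1/96; ⇒ 3j(2 2 4; 0 2 -2)² = 1/42, sgn +1
B: Δ = 0!·4!·4!/9! = 1/630; Racah Σ t=0..0: t=0:+1/576 = 1/576; ⇒ 3j(2 2 4; 2 -2 0)² = 1/630, sgn +1
I_A²/I_B² = (1/42)/(1/630) = 15/1

15/1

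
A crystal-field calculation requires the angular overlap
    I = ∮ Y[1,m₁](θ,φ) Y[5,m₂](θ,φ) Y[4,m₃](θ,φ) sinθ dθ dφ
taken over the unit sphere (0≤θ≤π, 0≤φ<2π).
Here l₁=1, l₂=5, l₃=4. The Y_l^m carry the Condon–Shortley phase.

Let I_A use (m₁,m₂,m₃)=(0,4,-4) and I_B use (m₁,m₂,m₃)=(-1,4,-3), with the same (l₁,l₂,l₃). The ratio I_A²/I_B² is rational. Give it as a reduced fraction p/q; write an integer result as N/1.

Same 1,5,4: normalisation and zero-m 3j drop out of the ratio.
A: Δ: 2! 0! 8! / 11! → 1/495; sum: t=1:−1/40320 = -1/40320; 3j²(1 5 4; 0 4 -4) = Δ·Π!·Σ² = 1/55  (sign -1)
B: Δ: 2! 0! 8! / 11! → 1/495; sum: t=2:+1/10080 = 1/10080; 3j²(1 5 4; -1 4 -3) = Δ·Π!·Σ² = 4/55  (sign -1)
I_A²/I_B² = (1/55)/(4/55) = 1/4

1/4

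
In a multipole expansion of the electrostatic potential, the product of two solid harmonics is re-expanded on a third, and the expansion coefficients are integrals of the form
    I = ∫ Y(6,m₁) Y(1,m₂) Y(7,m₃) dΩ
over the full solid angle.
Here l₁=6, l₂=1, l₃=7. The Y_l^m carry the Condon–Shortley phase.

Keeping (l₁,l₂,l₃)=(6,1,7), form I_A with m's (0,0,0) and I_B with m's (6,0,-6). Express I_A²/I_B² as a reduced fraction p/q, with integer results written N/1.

49/13

l's match ⇒ only the (l;m) 3-j factors differ between A and B.
A: triangle coeff Δ(6,1,7) = 1/1365; Σ_t [0,0]: t=0:+1/518400 = 1/518400; (3j)²=7/195 [(6 1 7; 0 0 0)], sign=-1
B: triangle coeff Δ(6,1,7) = 1/1365; Σ_t [0,0]: t=0:+1/479001600 = 1/479001600; (3j)²=1/105 [(6 1 7; 6 0 -6)], sign=-1
I_A²/I_B² = (7/195)/(1/105) = 49/13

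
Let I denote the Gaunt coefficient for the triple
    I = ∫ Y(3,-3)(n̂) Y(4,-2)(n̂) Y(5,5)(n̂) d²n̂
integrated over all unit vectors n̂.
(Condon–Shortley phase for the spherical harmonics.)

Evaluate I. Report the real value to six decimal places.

Rules hold: Σm=0, L=12 even, 1≤5≤7.
N = 7·9·11 = 693
Δ = 2!·4!·6!/13! = 1/180180
Racah Σ t=0..2: t=0:+1/576 t=1:−1/144 t=2:+1/576 = -1/288
⇒ 3j(3 4 5; 0 0 0)² = 20/1001, sgn +1
Racah Σ t=2..2: t=2:+1/34560 = 1/34560
⇒ 3j(3 4 5; -3 -2 5)² = 5/286, sgn +1
4πI² = N·(3j₀)²·(3jₘ)² = 450/1859
I = +1·√(0.242066/4π) = 0.13879110

0.138791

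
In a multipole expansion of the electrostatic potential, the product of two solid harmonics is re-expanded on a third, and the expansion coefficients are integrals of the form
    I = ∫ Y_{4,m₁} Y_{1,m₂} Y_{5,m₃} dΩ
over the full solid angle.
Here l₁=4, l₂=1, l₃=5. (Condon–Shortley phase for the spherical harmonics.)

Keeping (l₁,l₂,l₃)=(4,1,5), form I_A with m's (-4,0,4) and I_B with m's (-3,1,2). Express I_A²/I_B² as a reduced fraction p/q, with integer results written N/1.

3/1

Same 4,1,5: normalisation and zero-m 3j drop out of the ratio.
A: Δ: 0! 8! 2! / 11! → 1/495; sum: t=0:+1/40320 = 1/40320; 3j²(4 1 5; -4 0 4) = Δ·Π!·Σ² = 1/55  (sign -1)
B: Δ: 0! 8! 2! / 11! → 1/495; sum: t=0:+1/10080 = 1/10080; 3j²(4 1 5; -3 1 2) = Δ·Π!·Σ² = 1/165  (sign -1)
I_A²/I_B² = (1/55)/(1/165) = 3/1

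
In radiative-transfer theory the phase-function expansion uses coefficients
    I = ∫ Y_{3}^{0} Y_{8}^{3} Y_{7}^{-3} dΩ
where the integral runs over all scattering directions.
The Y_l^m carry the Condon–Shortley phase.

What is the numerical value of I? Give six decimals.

-0.037890

m-sum 0 ✓  L=18 even ✓  5≤7≤11 ✓
Π(2lᵢ+1) = 7×17×15 = 1785
triangle coeff Δ(3,8,7) = 1/5290740
Σ_t [1,3]: t=1:−1/7257600 t=2:+1/2073600 t=3:−1/7257600 = 1/4838400
(3j)²=252/20995 [(3 8 7; 0 0 0)], sign=-1
Σ_t [1,3]: t=1:−1/87091200 t=2:+1/8709120 t=3:−1/11612160 = 1/58060800
(3j)²=99/117572 [(3 8 7; 0 3 -3)], sign=+1
⇒ 4πI² = 18711/1037153
I = (-1)√(18711/1037153/(4π)) = -0.03788979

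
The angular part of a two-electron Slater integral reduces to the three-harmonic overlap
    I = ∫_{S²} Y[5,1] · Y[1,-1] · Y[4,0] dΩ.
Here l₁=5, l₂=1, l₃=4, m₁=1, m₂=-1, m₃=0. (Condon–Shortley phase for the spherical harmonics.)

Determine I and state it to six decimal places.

Checks pass: Σm=0; 10 even; l₃=4∈[4,6].
(2·5+1)(2·1+1)(2·4+1) = 297
Δ: 2! 8! 0! / 11! → 1/495
sum: t=1:−1/576 = -1/576
3j²(5 1 4; 0 0 0) = Δ·Π!·Σ² = 5/99  (sign -1)
sum: t=0:+1/1152 = 1/1152
3j²(5 1 4; 1 -1 0) = Δ·Π!·Σ² = 1/33  (sign +1)
combine: 4πI² = 297·5/99·1/33 = 5/11
take √, sign -1: I = -0.19018827

-0.190188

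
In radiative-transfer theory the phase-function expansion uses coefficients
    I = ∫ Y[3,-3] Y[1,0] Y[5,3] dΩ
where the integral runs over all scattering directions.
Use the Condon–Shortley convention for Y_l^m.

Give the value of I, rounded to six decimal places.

|3−1|≤5≤3+1 violated ⇒ I = 0

0.000000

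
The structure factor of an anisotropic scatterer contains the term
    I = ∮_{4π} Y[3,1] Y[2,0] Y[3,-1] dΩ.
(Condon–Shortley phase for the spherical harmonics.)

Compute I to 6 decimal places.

Checks pass: Σm=0; 8 even; l₃=3∈[1,5].
(2·3+1)(2·2+1)(2·3+1) = 245
Δ: 2! 4! 2! / 9! → 1/3780
sum: t=0:+1/24 t=1:−1/4 t=2:+1/24 = -1/6
3j²(3 2 3; 0 0 0) = Δ·Π!·Σ² = 4/105  (sign +1)
sum: t=0:+1/16 t=1:−1/6 t=2:+1/96 = -3/32
3j²(3 2 3; 1 0 -1) = Δ·Π!·Σ² = 3/140  (sign -1)
combine: 4πI² = 245·4/105·3/140 = 1/5
take √, sign -1: I = -0.12615663

-0.126157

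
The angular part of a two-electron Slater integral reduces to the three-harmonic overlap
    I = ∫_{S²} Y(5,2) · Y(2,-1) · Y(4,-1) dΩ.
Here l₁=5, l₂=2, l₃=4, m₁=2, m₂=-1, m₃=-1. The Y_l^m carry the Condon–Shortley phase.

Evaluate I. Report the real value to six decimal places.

l₁+l₂+l₃=11 is odd: 3j(l;000)=0 ⇒ I=0

0.000000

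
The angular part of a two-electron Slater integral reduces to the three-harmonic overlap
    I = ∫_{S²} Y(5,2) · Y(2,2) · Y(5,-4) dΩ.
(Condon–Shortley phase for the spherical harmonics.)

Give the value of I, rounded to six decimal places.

-0.137240

Rules hold: Σm=0, L=12 even, 3≤5≤7.
N = 11·5·11 = 605
Δ = 2!·8!·2!/13! = 1/38610
Racah Σ t=0..2: t=0:+1/2880 t=1:−1/576 t=2:+1/2880 = -1/960
⇒ 3j(5 2 5; 0 0 0)² = 10/429, sgn +1
Racah Σ t=2..2: t=2:+1/20160 = 1/20160
⇒ 3j(5 2 5; 2 2 -4)² = 12/715, sgn -1
4πI² = N·(3j₀)²·(3jₘ)² = 40/169
I = -1·√(0.236686/4π) = -0.13724032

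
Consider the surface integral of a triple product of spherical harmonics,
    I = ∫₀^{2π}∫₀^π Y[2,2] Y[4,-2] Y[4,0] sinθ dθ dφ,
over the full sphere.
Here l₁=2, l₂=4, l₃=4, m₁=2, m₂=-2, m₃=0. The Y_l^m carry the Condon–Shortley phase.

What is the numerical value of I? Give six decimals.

m-sum 0 ✓  L=10 even ✓  2≤4≤6 ✓
Π(2lᵢ+1) = 5×9×9 = 405
triangle coeff Δ(2,4,4) = 1/13860
Σ_t [0,2]: t=0:+1/192 t=1:−1/36 t=2:+1/192 = -5/288
(3j)²=20/693 [(2 4 4; 0 0 0)], sign=-1
Σ_t [0,0]: t=0:+1/192 = 1/192
(3j)²=3/77 [(2 4 4; 2 -2 0)], sign=+1
⇒ 4πI² = 2700/5929
I = (-1)√(2700/5929/(4π)) = -0.19036462

-0.190365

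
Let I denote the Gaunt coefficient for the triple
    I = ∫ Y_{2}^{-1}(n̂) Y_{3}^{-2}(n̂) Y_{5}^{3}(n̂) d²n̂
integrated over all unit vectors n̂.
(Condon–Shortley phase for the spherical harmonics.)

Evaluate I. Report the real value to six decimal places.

-0.253584

Rules hold: Σm=0, L=10 even, 1≤5≤5.
N = 5·7·11 = 385
Δ = 0!·4!·6!/11! = 1/2310
Racah Σ t=0..0: t=0:+1/144 = 1/144
⇒ 3j(2 3 5; 0 0 0)² = 10/231, sgn -1
Racah Σ t=0..0: t=0:+1/720 = 1/720
⇒ 3j(2 3 5; -1 -2 3)² = 8/165, sgn +1
4πI² = N·(3j₀)²·(3jₘ)² = 80/99
I = -1·√(0.808081/4π) = -0.25358436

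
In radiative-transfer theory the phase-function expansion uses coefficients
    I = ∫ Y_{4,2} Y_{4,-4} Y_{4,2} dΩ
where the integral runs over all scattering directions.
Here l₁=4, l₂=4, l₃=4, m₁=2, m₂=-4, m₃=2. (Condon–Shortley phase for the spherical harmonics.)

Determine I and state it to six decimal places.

Rules hold: Σm=0, L=12 even, 0≤4≤8.
N = 9·9·9 = 729
Δ = 4!·4!·4!/13! = 1/450450
Racah Σ t=0..4: t=0:+1/13824 t=1:−1/216 t=2:+1/64 t=3:−1/216 t=4:+1/13824 = 5/768
⇒ 3j(4 4 4; 0 0 0)² = 18/1001, sgn +1
Racah Σ t=0..0: t=0:+1/2304 = 1/2304
⇒ 3j(4 4 4; 2 -4 2)² = 5/143, sgn +1
4πI² = N·(3j₀)²·(3jₘ)² = 65610/143143
I = +1·√(0.458353/4π) = 0.19098314

0.190983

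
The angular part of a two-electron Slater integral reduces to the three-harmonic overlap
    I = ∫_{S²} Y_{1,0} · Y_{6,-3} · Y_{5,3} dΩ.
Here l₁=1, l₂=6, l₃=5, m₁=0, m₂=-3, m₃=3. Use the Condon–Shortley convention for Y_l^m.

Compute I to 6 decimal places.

m-sum 0 ✓  L=12 even ✓  5≤5≤7 ✓
Π(2lᵢ+1) = 3×13×11 = 429
triangle coeff Δ(1,6,5) = 1/858
Σ_t [1,1]: t=1:−1/14400 = -1/14400
(3j)²=6/143 [(1 6 5; 0 0 0)], sign=+1
Σ_t [1,1]: t=1:−1/80640 = -1/80640
(3j)²=9/286 [(1 6 5; 0 -3 3)], sign=-1
⇒ 4πI² = 81/143
I = (-1)√(81/143/(4π)) = -0.21230956

-0.212310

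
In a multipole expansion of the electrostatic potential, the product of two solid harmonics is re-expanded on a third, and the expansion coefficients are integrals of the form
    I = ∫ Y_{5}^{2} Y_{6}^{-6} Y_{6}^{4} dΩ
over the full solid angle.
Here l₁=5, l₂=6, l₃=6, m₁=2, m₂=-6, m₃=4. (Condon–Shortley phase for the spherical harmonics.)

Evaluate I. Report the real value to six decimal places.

0.000000

Σlᵢ=17 odd — θ-integrand is odd under cosθ→−cosθ; I=0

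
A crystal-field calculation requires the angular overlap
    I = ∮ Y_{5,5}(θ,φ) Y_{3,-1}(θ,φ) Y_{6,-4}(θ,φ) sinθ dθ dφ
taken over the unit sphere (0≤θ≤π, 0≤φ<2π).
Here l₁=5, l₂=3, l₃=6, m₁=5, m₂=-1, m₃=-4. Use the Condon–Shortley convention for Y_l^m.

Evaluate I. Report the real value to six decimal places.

-0.152880

m-sum 0 ✓  L=14 even ✓  2≤6≤8 ✓
Π(2lᵢ+1) = 11×7×13 = 1001
triangle coeff Δ(5,3,6) = 1/675675
Σ_t [0,2]: t=0:+1/8640 t=1:−1/2304 t=2:+1/8640 = -7/34560
(3j)²=7/429 [(5 3 6; 0 0 0)], sign=-1
Σ_t [0,0]: t=0:+1/322560 = 1/322560
(3j)²=18/1001 [(5 3 6; 5 -1 -4)], sign=+1
⇒ 4πI² = 42/143
I = (-1)√(42/143/(4π)) = -0.15288036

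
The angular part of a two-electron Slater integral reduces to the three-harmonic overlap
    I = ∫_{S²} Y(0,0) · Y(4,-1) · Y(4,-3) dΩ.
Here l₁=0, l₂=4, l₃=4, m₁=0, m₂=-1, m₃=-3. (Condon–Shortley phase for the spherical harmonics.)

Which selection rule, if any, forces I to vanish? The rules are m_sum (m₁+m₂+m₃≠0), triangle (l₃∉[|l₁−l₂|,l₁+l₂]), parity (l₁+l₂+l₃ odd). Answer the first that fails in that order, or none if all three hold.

m₁+m₂+m₃ = 0 − 1 − 3 = -4  ✗
triangle: |0−4|=4 ≤ l₃=4 ≤ 0+4=4
parity: l₁+l₂+l₃ = 8 is even

m_sum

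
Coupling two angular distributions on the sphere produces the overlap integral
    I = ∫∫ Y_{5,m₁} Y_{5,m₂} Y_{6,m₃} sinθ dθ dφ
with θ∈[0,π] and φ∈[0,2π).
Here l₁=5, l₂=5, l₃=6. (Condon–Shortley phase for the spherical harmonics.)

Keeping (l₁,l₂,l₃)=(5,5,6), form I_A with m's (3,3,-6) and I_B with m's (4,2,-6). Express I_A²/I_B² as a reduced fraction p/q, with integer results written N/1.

Same 5,5,6: normalisation and zero-m 3j drop out of the ratio.
A: Δ: 4! 6! 6! / 17! → 1/28588560; sum: t=2:+1/2073600 = 1/2073600; 3j²(5 5 6; 3 3 -6) = Δ·Π!·Σ² = 28/1105  (sign +1)
B: Δ: 4! 6! 6! / 17! → 1/28588560; sum: t=1:−1/3110400 = -1/3110400; 3j²(5 5 6; 4 2 -6) = Δ·Π!·Σ² = 21/1105  (sign -1)
I_A²/I_B² = (28/1105)/(21/1105) = 4/3

4/3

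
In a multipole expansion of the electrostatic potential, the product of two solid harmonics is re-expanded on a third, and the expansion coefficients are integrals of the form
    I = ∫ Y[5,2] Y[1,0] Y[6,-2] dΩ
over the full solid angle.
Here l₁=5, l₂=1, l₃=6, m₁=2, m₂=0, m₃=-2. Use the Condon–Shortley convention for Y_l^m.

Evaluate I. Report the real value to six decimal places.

0.231133

m-sum 0 ✓  L=12 even ✓  4≤6≤6 ✓
Π(2lᵢ+1) = 11×3×13 = 429
triangle coeff Δ(5,1,6) = 1/858
Σ_t [0,0]: t=0:+1/14400 = 1/14400
(3j)²=6/143 [(5 1 6; 0 0 0)], sign=+1
Σ_t [0,0]: t=0:+1/30240 = 1/30240
(3j)²=16/429 [(5 1 6; 2 0 -2)], sign=+1
⇒ 4πI² = 96/143
I = (+1)√(96/143/(4π)) = 0.23113338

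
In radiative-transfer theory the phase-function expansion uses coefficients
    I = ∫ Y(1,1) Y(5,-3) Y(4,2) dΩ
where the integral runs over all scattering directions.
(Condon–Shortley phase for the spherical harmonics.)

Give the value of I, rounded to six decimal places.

-0.259847

Rules hold: Σm=0, L=10 even, 4≤4≤6.
N = 3·11·9 = 297
Δ = 2!·0!·8!/11! = 1/495
Racah Σ t=1..1: t=1:−1/576 = -1/576
⇒ 3j(1 5 4; 0 0 0)² = 5/99, sgn -1
Racah Σ t=0..0: t=0:+1/2880 = 1/2880
⇒ 3j(1 5 4; 1 -3 2)² = 28/495, sgn +1
4πI² = N·(3j₀)²·(3jₘ)² = 28/33
I = -1·√(0.848485/4π) = -0.25984664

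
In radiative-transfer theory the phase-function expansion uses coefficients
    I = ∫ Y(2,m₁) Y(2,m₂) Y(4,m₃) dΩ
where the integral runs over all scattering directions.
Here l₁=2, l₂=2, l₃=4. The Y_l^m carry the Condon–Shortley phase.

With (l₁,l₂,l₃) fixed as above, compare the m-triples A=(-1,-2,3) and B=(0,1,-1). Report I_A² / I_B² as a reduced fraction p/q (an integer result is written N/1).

Shared (l₁,l₂,l₃)=(2,2,4): N and (l;000)² cancel in I_A²/I_B².
A: Δ = 0!·4!·4!/9! = 1/630; Racah Σ t=0..0: t=0:+1/144 = 1/144; ⇒ 3j(2 2 4; -1 -2 3)² = 1/18, sgn -1
B: Δ = 0!·4!·4!/9! = 1/630; Racah Σ t=0..0: t=0:+1/24 = 1/24; ⇒ 3j(2 2 4; 0 1 -1)² = 1/21, sgn -1
I_A²/I_B² = (1/18)/(1/21) = 7/6

7/6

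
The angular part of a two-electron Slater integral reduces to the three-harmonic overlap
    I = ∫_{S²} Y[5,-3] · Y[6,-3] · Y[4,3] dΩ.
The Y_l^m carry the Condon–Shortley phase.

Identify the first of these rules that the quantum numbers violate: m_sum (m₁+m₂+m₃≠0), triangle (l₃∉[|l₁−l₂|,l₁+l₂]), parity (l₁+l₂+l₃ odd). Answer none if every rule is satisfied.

Σmᵢ = -3  ✗
l₃∈[|l₁−l₂|,l₁+l₂]=[1,11], have l₃=4
Σlᵢ = 15 ⇒ odd

m_sum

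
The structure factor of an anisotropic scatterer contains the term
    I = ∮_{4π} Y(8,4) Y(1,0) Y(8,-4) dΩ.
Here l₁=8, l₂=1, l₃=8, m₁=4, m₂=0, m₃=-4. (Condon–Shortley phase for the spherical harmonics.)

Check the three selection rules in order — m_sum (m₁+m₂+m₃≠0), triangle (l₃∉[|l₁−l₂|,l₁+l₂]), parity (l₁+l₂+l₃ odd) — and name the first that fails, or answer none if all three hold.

parity

azimuthal sum: 4 + 0 − 4 = 0  ✓
7 ≤ 8 ≤ 9 (triangle on l)  ✓
L = 8 + 1 + 8 = 17 (odd)  ✗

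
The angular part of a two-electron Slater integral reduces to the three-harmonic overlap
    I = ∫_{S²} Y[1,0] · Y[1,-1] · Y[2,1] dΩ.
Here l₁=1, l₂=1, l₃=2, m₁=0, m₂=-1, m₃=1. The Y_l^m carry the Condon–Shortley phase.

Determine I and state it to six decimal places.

Checks pass: Σm=0; 4 even; l₃=2∈[0,2].
(2·1+1)(2·1+1)(2·2+1) = 45
Δ: 0! 2! 2! / 5! → 1/30
sum: t=0:+1/1 = 1/1
3j²(1 1 2; 0 0 0) = Δ·Π!·Σ² = 2/15  (sign +1)
sum: t=0:+1/2 = 1/2
3j²(1 1 2; 0 -1 1) = Δ·Π!·Σ² = 1/10  (sign -1)
combine: 4πI² = 45·2/15·1/10 = 3/5
take √, sign -1: I = -0.21850969

-0.218510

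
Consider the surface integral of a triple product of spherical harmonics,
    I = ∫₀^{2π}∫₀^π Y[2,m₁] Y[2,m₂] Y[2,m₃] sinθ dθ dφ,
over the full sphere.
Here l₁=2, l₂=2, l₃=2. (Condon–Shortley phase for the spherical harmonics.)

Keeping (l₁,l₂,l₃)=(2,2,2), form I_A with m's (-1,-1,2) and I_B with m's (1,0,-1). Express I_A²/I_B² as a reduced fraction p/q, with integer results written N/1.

l's match ⇒ only the (l;m) 3-j factors differ between A and B.
A: triangle coeff Δ(2,2,2) = 1/630; Σ_t [1,1]: t=1:−1/4 = -1/4; (3j)²=3/35 [(2 2 2; -1 -1 2)], sign=-1
B: triangle coeff Δ(2,2,2) = 1/630; Σ_t [0,1]: t=0:+1/4 t=1:−1/2 = -1/4; (3j)²=1/70 [(2 2 2; 1 0 -1)], sign=+1
I_A²/I_B² = (3/35)/(1/70) = 6/1

6/1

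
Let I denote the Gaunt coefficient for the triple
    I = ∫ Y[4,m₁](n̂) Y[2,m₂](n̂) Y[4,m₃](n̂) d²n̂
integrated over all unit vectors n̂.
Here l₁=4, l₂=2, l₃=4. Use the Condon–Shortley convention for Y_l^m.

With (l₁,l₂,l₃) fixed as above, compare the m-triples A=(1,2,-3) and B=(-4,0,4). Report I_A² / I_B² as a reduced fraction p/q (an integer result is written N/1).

l's match ⇒ only the (l;m) 3-j factors differ between A and B.
A: triangle coeff Δ(4,2,4) = 1/13860; Σ_t [2,2]: t=2:+1/480 = 1/480; (3j)²=3/110 [(4 2 4; 1 2 -3)], sign=-1
B: triangle coeff Δ(4,2,4) = 1/13860; Σ_t [2,2]: t=2:+1/2880 = 1/2880; (3j)²=28/495 [(4 2 4; -4 0 4)], sign=+1
I_A²/I_B² = (3/110)/(28/495) = 27/56

27/56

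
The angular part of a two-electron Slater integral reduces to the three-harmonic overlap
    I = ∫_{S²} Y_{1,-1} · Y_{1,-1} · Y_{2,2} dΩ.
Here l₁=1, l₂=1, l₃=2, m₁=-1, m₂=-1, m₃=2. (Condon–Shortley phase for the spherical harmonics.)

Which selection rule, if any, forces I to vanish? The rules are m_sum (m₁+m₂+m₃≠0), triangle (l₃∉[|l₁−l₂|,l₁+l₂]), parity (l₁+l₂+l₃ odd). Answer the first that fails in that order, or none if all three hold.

Σmᵢ = 0  ✓
l₃∈[|l₁−l₂|,l₁+l₂]=[0,2], have l₃=2  ✓
Σlᵢ = 4 ⇒ even  ✓

none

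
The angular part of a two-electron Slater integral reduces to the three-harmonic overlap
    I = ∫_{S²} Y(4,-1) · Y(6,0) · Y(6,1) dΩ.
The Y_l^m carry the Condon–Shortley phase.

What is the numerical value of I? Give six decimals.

Rules hold: Σm=0, L=16 even, 2≤6≤10.
N = 9·13·13 = 1521
Δ = 4!·4!·8!/17! = 1/15315300
Racah Σ t=0..4: t=0:+1/829440 t=1:−1/25920 t=2:+1/9216 t=3:−1/25920 t=4:+1/829440 = 7/207360
⇒ 3j(4 6 6; 0 0 0)² = 28/2431, sgn +1
Racah Σ t=1..4: t=1:−1/103680 t=2:+1/13824 t=3:−1/17280 t=4:+1/207360 = 1/103680
⇒ 3j(4 6 6; -1 0 1)² = 10/7293, sgn -1
4πI² = N·(3j₀)²·(3jₘ)² = 840/34969
I = -1·√(0.0240213/4π) = -0.04372130

-0.043721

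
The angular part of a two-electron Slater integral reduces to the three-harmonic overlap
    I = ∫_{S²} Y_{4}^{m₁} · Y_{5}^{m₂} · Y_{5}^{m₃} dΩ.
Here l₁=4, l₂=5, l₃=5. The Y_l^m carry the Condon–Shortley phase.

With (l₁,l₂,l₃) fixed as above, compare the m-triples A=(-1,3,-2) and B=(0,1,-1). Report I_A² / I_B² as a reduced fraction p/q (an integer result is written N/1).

Same 4,5,5: normalisation and zero-m 3j drop out of the ratio.
A: Δ: 4! 4! 6! / 15! → 1/3153150; sum: t=2:+1/17280 t=3:−1/2880 t=4:+1/6912 = -1/6912; 3j²(4 5 5; -1 3 -2) = Δ·Π!·Σ² = 5/429  (sign +1)
B: Δ: 4! 4! 6! / 15! → 1/3153150; sum: t=0:+1/414720 t=1:−1/4320 t=2:+1/768 t=3:−1/1296 t=4:+1/27648 = 7/20736; 3j²(4 5 5; 0 1 -1) = Δ·Π!·Σ² = 8/1287  (sign +1)
I_A²/I_B² = (5/429)/(8/1287) = 15/8

15/8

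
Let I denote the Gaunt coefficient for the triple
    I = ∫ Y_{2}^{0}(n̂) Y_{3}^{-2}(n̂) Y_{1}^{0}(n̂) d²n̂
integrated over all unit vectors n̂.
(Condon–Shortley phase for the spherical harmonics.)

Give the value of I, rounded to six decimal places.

0.000000

Σmᵢ = -2 ≠ 0, so the φ-integral vanishes; I = 0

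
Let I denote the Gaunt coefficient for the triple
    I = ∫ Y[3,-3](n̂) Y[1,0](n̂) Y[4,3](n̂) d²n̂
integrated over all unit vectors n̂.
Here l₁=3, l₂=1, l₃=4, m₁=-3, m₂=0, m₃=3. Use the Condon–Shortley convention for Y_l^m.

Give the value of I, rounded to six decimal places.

Checks pass: Σm=0; 8 even; l₃=4∈[2,4].
(2·3+1)(2·1+1)(2·4+1) = 189
Δ: 0! 6! 2! / 9! → 1/252
sum: t=0:+1/36 = 1/36
3j²(3 1 4; 0 0 0) = Δ·Π!·Σ² = 4/63  (sign +1)
sum: t=0:+1/720 = 1/720
3j²(3 1 4; -3 0 3) = Δ·Π!·Σ² = 1/36  (sign -1)
combine: 4πI² = 189·4/63·1/36 = 1/3
take √, sign -1: I = -0.16286750

-0.162868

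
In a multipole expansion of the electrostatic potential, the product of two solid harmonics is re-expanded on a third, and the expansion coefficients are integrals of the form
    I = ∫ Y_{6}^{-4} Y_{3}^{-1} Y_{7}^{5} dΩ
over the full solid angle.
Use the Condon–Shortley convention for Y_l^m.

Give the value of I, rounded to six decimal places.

Rules hold: Σm=0, L=16 even, 3≤7≤9.
N = 13·7·15 = 1365
Δ = 2!·10!·4!/17! = 1/2042040
Racah Σ t=0..2: t=0:+1/207360 t=1:−1/57600 t=2:+1/207360 = -1/129600
⇒ 3j(6 3 7; 0 0 0)² = 168/12155, sgn +1
Racah Σ t=0..2: t=0:+1/29030400 t=1:−1/2177280 t=2:+1/3870720 = -29/174182400
⇒ 3j(6 3 7; -4 -1 5)² = 841/185640, sgn -1
4πI² = N·(3j₀)²·(3jₘ)² = 17661/206635
I = -1·√(0.0854695/4π) = -0.08247091

-0.082471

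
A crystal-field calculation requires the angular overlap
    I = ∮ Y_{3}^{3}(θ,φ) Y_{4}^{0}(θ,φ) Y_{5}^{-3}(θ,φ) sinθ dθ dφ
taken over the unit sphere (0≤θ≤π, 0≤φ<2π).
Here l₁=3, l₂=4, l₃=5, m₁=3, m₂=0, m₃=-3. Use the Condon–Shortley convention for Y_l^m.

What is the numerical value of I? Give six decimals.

0.196280

Rules hold: Σm=0, L=12 even, 1≤5≤7.
N = 7·9·11 = 693
Δ = 2!·4!·6!/13! = 1/180180
Racah Σ t=0..2: t=0:+1/576 t=1:−1/144 t=2:+1/576 = -1/288
⇒ 3j(3 4 5; 0 0 0)² = 20/1001, sgn +1
Racah Σ t=0..0: t=0:+1/2304 = 1/2304
⇒ 3j(3 4 5; 3 0 -3)² = 5/143, sgn +1
4πI² = N·(3j₀)²·(3jₘ)² = 900/1859
I = +1·√(0.484131/4π) = 0.19628026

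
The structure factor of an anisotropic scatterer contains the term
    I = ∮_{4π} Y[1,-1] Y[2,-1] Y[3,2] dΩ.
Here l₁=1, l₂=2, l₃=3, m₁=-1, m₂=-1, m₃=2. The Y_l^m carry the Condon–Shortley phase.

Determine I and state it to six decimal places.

Rules hold: Σm=0, L=6 even, 1≤3≤3.
N = 3·5·7 = 105
Δ = 0!·2!·4!/7! = 1/105
Racah Σ t=0..0: t=0:+1/4 = 1/4
⇒ 3j(1 2 3; 0 0 0)² = 3/35, sgn -1
Racah Σ t=0..0: t=0:+1/12 = 1/12
⇒ 3j(1 2 3; -1 -1 2)² = 2/21, sgn -1
4πI² = N·(3j₀)²·(3jₘ)² = 6/7
I = +1·√(0.857143/4π) = 0.26116903

0.261169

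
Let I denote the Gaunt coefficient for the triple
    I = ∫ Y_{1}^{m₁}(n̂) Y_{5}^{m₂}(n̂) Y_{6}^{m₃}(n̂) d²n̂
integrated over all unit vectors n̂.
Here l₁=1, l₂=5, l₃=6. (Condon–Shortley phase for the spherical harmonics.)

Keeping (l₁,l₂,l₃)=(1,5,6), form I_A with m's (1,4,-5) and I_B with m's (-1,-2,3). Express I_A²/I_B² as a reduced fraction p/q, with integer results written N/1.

55/36

Same 1,5,6: normalisation and zero-m 3j drop out of the ratio.
A: Δ: 0! 2! 10! / 13! → 1/858; sum: t=0:+1/725760 = 1/725760; 3j²(1 5 6; 1 4 -5) = Δ·Π!·Σ² = 5/78  (sign -1)
B: Δ: 0! 2! 10! / 13! → 1/858; sum: t=0:+1/60480 = 1/60480; 3j²(1 5 6; -1 -2 3) = Δ·Π!·Σ² = 6/143  (sign -1)
I_A²/I_B² = (5/78)/(6/143) = 55/36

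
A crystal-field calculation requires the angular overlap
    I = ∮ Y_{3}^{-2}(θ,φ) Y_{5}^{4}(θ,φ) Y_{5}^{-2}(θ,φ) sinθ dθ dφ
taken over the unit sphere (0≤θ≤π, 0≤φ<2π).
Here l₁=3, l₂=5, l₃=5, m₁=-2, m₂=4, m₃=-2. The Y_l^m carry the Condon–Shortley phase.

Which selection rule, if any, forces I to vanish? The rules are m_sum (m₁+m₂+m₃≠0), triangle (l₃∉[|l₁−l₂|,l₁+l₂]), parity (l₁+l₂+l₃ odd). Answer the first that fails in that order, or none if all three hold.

parity

m₁+m₂+m₃ = -2 + 4 − 2 = 0  ✓
triangle: |3−5|=2 ≤ l₃=5 ≤ 3+5=8  ✓
parity: l₁+l₂+l₃ = 13 is odd  ✗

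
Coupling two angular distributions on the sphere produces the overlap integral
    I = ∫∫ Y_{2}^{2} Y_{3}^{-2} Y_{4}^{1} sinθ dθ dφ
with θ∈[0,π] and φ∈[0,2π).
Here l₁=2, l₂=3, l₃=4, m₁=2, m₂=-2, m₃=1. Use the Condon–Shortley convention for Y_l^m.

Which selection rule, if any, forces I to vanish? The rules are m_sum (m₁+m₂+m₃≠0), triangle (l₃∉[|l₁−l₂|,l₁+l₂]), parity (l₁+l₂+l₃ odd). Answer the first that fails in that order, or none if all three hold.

azimuthal sum: 2 − 2 + 1 = 1  ✗
1 ≤ 4 ≤ 5 (triangle on l)
L = 2 + 3 + 4 = 9 (odd)

m_sum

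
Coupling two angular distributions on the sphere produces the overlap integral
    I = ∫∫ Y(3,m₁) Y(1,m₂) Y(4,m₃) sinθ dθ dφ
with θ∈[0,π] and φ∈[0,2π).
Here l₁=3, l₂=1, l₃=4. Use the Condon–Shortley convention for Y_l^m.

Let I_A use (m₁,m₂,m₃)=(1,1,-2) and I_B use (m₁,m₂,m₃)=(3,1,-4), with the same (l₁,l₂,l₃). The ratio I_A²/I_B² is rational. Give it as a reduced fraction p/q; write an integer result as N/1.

Shared (l₁,l₂,l₃)=(3,1,4): N and (l;000)² cancel in I_A²/I_B².
A: Δ = 0!·6!·2!/9! = 1/252; Racah Σ t=0..0: t=0:+1/96 = 1/96; ⇒ 3j(3 1 4; 1 1 -2)² = 5/84, sgn +1
B: Δ = 0!·6!·2!/9! = 1/252; Racah Σ t=0..0: t=0:+1/1440 = 1/1440; ⇒ 3j(3 1 4; 3 1 -4)² = 1/9, sgn +1
I_A²/I_B² = (5/84)/(1/9) = 15/28

15/28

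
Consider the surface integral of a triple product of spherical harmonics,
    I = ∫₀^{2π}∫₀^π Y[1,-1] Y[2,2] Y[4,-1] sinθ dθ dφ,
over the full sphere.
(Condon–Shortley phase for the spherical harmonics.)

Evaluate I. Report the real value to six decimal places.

l₃=4 ∉ [1,3] — triangle fails ⇒ I = 0

0.000000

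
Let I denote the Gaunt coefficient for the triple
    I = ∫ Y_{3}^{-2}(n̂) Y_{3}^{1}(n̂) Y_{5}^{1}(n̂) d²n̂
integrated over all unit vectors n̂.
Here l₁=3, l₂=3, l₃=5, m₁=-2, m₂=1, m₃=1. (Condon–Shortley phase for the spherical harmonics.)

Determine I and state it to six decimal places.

Σlᵢ=11 odd — θ-integrand is odd under cosθ→−cosθ; I=0

0.000000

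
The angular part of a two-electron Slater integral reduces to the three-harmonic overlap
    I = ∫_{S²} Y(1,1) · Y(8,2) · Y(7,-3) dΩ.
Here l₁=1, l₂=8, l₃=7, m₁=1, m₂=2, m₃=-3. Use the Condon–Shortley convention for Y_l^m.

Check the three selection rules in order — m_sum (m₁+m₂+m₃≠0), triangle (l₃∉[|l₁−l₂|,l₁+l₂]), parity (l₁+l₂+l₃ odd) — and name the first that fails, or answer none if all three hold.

none

azimuthal sum: 1 + 2 − 3 = 0  ✓
7 ≤ 7 ≤ 9 (triangle on l)  ✓
L = 1 + 8 + 7 = 16 (even)  ✓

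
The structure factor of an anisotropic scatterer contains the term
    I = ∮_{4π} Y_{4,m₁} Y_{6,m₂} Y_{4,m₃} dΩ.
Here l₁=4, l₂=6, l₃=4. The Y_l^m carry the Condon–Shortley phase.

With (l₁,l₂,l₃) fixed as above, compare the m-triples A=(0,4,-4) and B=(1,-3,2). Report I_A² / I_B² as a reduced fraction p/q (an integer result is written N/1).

Same 4,6,4: normalisation and zero-m 3j drop out of the ratio.
A: Δ: 6! 2! 6! / 15! → 1/1261260; sum: t=4:+1/69120 = 1/69120; 3j²(4 6 4; 0 4 -4) = Δ·Π!·Σ² = 4/143  (sign +1)
B: Δ: 6! 2! 6! / 15! → 1/1261260; sum: t=1:−1/11520 t=2:+1/5760 t=3:−1/51840 = 7/103680; 3j²(4 6 4; 1 -3 2) = Δ·Π!·Σ² = 7/858  (sign +1)
I_A²/I_B² = (4/143)/(7/858) = 24/7

24/7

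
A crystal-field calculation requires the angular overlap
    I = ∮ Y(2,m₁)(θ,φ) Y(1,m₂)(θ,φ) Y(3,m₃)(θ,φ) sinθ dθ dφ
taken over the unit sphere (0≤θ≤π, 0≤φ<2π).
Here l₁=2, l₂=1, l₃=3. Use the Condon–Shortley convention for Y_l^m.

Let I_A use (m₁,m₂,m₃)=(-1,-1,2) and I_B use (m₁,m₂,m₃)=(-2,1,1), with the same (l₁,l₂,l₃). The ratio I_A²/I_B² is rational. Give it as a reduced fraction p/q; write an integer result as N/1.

10/1

Same 2,1,3: normalisation and zero-m 3j drop out of the ratio.
A: Δ: 0! 4! 2! / 7! → 1/105; sum: t=0:+1/12 = 1/12; 3j²(2 1 3; -1 -1 2) = Δ·Π!·Σ² = 2/21  (sign -1)
B: Δ: 0! 4! 2! / 7! → 1/105; sum: t=0:+1/48 = 1/48; 3j²(2 1 3; -2 1 1) = Δ·Π!·Σ² = 1/105  (sign +1)
I_A²/I_B² = (2/21)/(1/105) = 10/1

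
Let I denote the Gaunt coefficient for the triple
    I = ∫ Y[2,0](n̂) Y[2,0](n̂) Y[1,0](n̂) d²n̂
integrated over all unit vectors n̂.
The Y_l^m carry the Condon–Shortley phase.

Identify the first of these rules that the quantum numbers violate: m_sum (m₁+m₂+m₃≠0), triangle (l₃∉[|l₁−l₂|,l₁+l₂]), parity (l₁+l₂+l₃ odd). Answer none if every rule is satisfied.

parity

azimuthal sum: 0 + 0 + 0 = 0  ✓
0 ≤ 1 ≤ 4 (triangle on l)  ✓
L = 2 + 2 + 1 = 5 (odd)  ✗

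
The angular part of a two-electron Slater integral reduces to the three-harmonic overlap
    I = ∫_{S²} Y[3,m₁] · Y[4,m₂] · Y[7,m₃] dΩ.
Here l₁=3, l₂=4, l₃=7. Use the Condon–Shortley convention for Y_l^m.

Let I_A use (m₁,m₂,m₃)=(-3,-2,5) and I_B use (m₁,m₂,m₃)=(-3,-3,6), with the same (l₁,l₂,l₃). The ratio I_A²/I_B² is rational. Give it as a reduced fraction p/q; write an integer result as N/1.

Same 3,4,7: normalisation and zero-m 3j drop out of the ratio.
A: Δ: 0! 6! 8! / 15! → 1/45045; sum: t=0:+1/1036800 = 1/1036800; 3j²(3 4 7; -3 -2 5) = Δ·Π!·Σ² = 4/195  (sign +1)
B: Δ: 0! 6! 8! / 15! → 1/45045; sum: t=0:+1/3628800 = 1/3628800; 3j²(3 4 7; -3 -3 6) = Δ·Π!·Σ² = 4/105  (sign -1)
I_A²/I_B² = (4/195)/(4/105) = 7/13

7/13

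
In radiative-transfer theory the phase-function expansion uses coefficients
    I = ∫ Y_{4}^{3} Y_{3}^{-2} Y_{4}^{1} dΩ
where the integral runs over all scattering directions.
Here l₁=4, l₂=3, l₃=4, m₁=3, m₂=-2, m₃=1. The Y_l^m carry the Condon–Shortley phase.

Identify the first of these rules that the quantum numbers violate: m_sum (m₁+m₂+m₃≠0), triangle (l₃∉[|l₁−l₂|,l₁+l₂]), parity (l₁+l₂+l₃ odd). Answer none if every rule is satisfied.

m_sum

azimuthal sum: 3 − 2 + 1 = 2  ✗
1 ≤ 4 ≤ 7 (triangle on l)
L = 4 + 3 + 4 = 11 (odd)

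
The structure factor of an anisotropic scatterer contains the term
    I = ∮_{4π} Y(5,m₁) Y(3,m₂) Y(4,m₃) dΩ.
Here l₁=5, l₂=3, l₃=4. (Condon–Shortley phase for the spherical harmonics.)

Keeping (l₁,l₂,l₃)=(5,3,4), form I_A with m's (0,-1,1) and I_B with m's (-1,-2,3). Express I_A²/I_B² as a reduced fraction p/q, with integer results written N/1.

3/847

l's match ⇒ only the (l;m) 3-j factors differ between A and B.
A: triangle coeff Δ(5,3,4) = 1/180180; Σ_t [0,2]: t=0:+1/5760 t=1:−1/288 t=2:+1/288 = 1/5760; (3j)²=1/12012 [(5 3 4; 0 -1 1)], sign=-1
B: triangle coeff Δ(5,3,4) = 1/180180; Σ_t [0,1]: t=0:+1/17280 t=1:−1/1440 = -11/17280; (3j)²=11/468 [(5 3 4; -1 -2 3)], sign=+1
I_A²/I_B² = (1/12012)/(11/468) = 3/847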